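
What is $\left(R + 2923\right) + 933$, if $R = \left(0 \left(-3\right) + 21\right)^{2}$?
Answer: $4297$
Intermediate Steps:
$R = 441$ ($R = \left(0 + 21\right)^{2} = 21^{2} = 441$)
$\left(R + 2923\right) + 933 = \left(441 + 2923\right) + 933 = 3364 + 933 = 4297$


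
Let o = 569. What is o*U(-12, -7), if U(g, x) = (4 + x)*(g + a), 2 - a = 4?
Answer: 23898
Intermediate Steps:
a = -2 (a = 2 - 1*4 = 2 - 4 = -2)
U(g, x) = (-2 + g)*(4 + x) (U(g, x) = (4 + x)*(g - 2) = (4 + x)*(-2 + g) = (-2 + g)*(4 + x))
o*U(-12, -7) = 569*(-8 - 2*(-7) + 4*(-12) - 12*(-7)) = 569*(-8 + 14 - 48 + 84) = 569*42 = 23898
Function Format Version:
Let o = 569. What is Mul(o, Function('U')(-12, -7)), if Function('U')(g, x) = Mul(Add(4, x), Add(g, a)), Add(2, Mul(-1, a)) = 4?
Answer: 23898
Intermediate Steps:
a = -2 (a = Add(2, Mul(-1, 4)) = Add(2, -4) = -2)
Function('U')(g, x) = Mul(Add(-2, g), Add(4, x)) (Function('U')(g, x) = Mul(Add(4, x), Add(g, -2)) = Mul(Add(4, x), Add(-2, g)) = Mul(Add(-2, g), Add(4, x)))
Mul(o, Function('U')(-12, -7)) = Mul(569, Add(-8, Mul(-2, -7), Mul(4, -12), Mul(-12, -7))) = Mul(569, Add(-8, 14, -48, 84)) = Mul(569, 42) = 23898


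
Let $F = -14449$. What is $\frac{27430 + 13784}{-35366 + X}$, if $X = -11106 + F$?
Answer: $- \frac{13738}{20307} \approx -0.67652$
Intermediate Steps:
$X = -25555$ ($X = -11106 - 14449 = -25555$)
$\frac{27430 + 13784}{-35366 + X} = \frac{27430 + 13784}{-35366 - 25555} = \frac{41214}{-60921} = 41214 \left(- \frac{1}{60921}\right) = - \frac{13738}{20307}$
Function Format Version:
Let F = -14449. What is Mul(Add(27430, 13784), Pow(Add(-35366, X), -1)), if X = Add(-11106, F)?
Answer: Rational(-13738, 20307) ≈ -0.67652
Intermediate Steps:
X = -25555 (X = Add(-11106, -14449) = -25555)
Mul(Add(27430, 13784), Pow(Add(-35366, X), -1)) = Mul(Add(27430, 13784), Pow(Add(-35366, -25555), -1)) = Mul(41214, Pow(-60921, -1)) = Mul(41214, Rational(-1, 60921)) = Rational(-13738, 20307)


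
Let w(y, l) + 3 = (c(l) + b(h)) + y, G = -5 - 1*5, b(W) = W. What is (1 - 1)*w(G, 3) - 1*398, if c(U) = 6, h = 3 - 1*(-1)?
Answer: -398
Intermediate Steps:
h = 4 (h = 3 + 1 = 4)
G = -10 (G = -5 - 5 = -10)
w(y, l) = 7 + y (w(y, l) = -3 + ((6 + 4) + y) = -3 + (10 + y) = 7 + y)
(1 - 1)*w(G, 3) - 1*398 = (1 - 1)*(7 - 10) - 1*398 = 0*(-3) - 398 = 0 - 398 = -398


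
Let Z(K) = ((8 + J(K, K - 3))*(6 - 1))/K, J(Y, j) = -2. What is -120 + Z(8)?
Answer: -465/4 ≈ -116.25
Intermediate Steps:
Z(K) = 30/K (Z(K) = ((8 - 2)*(6 - 1))/K = (6*5)/K = 30/K)
-120 + Z(8) = -120 + 30/8 = -120 + 30*(1/8) = -120 + 15/4 = -465/4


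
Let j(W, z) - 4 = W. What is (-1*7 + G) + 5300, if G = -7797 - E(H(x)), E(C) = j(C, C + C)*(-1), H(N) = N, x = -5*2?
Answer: -2510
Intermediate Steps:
j(W, z) = 4 + W
x = -10
E(C) = -4 - C (E(C) = (4 + C)*(-1) = -4 - C)
G = -7803 (G = -7797 - (-4 - 1*(-10)) = -7797 - (-4 + 10) = -7797 - 1*6 = -7797 - 6 = -7803)
(-1*7 + G) + 5300 = (-1*7 - 7803) + 5300 = (-7 - 7803) + 5300 = -7810 + 5300 = -2510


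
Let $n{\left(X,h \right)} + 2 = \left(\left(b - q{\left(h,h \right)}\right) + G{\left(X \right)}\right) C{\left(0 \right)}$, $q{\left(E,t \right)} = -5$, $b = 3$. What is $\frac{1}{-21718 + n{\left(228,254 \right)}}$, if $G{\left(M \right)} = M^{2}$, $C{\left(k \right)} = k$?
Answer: $- \frac{1}{21720} \approx -4.6041 \cdot 10^{-5}$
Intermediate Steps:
$n{\left(X,h \right)} = -2$ ($n{\left(X,h \right)} = -2 + \left(\left(3 - -5\right) + X^{2}\right) 0 = -2 + \left(\left(3 + 5\right) + X^{2}\right) 0 = -2 + \left(8 + X^{2}\right) 0 = -2 + 0 = -2$)
$\frac{1}{-21718 + n{\left(228,254 \right)}} = \frac{1}{-21718 - 2} = \frac{1}{-21720} = - \frac{1}{21720}$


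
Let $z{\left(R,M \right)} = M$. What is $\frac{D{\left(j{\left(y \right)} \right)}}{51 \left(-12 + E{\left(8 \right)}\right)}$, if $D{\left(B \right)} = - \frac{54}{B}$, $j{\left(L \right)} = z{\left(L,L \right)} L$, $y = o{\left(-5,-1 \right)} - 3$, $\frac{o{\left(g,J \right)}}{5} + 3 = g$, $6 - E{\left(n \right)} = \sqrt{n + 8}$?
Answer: $\frac{9}{157165} \approx 5.7265 \cdot 10^{-5}$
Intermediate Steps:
$E{\left(n \right)} = 6 - \sqrt{8 + n}$ ($E{\left(n \right)} = 6 - \sqrt{n + 8} = 6 - \sqrt{8 + n}$)
$o{\left(g,J \right)} = -15 + 5 g$
$y = -43$ ($y = \left(-15 + 5 \left(-5\right)\right) - 3 = \left(-15 - 25\right) - 3 = -40 - 3 = -43$)
$j{\left(L \right)} = L^{2}$ ($j{\left(L \right)} = L L = L^{2}$)
$\frac{D{\left(j{\left(y \right)} \right)}}{51 \left(-12 + E{\left(8 \right)}\right)} = \frac{\left(-54\right) \frac{1}{\left(-43\right)^{2}}}{51 \left(-12 + \left(6 - \sqrt{8 + 8}\right)\right)} = \frac{\left(-54\right) \frac{1}{1849}}{51 \left(-12 + \left(6 - \sqrt{16}\right)\right)} = \frac{\left(-54\right) \frac{1}{1849}}{51 \left(-12 + \left(6 - 4\right)\right)} = - \frac{54}{1849 \cdot 51 \left(-12 + \left(6 - 4\right)\right)} = - \frac{54}{1849 \cdot 51 \left(-12 + 2\right)} = - \frac{54}{1849 \cdot 51 \left(-10\right)} = - \frac{54}{1849 \left(-510\right)} = \left(- \frac{54}{1849}\right) \left(- \frac{1}{510}\right) = \frac{9}{157165}$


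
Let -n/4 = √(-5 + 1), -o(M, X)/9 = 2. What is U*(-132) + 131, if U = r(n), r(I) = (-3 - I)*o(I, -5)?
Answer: -6997 + 19008*I ≈ -6997.0 + 19008.0*I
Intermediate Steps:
o(M, X) = -18 (o(M, X) = -9*2 = -18)
n = -8*I (n = -4*√(-5 + 1) = -8*I ≈ -8.0*I)
r(I) = 54 + 18*I (r(I) = (-3 - I)*(-18) = 54 + 18*I)
U = 54 - 144*I (U = 54 + 18*(-8*I) = 54 - 144*I ≈ 54.0 - 144.0*I)
U*(-132) + 131 = (54 - 144*I)*(-132) + 131 = (-7128 + 19008*I) + 131 = -6997 + 19008*I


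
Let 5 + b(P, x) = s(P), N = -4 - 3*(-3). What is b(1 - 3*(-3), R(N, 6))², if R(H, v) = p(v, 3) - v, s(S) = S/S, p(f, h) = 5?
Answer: 16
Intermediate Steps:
N = 5 (N = -4 + 9 = 5)
s(S) = 1
R(H, v) = 5 - v
b(P, x) = -4 (b(P, x) = -5 + 1 = -4)
b(1 - 3*(-3), R(N, 6))² = (-4)² = 16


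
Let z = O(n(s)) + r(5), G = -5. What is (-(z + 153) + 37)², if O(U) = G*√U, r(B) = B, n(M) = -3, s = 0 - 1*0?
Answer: 14566 - 1210*I*√3 ≈ 14566.0 - 2095.8*I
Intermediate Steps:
s = 0 (s = 0 + 0 = 0)
O(U) = -5*√U
z = 5 - 5*I*√3 (z = -5*I*√3 + 5 = 5 - 5*I*√3 ≈ 5.0 - 8.6602*I)
(-(z + 153) + 37)² = (-((5 - 5*I*√3) + 153) + 37)² = (-(158 - 5*I*√3) + 37)² = ((-158 + 5*I*√3) + 37)² = (-121 + 5*I*√3)²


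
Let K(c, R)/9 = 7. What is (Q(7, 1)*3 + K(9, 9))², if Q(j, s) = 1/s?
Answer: 4356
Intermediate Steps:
K(c, R) = 63 (K(c, R) = 9*7 = 63)
Q(j, s) = 1/s
(Q(7, 1)*3 + K(9, 9))² = (3/1 + 63)² = (1*3 + 63)² = (3 + 63)² = 66² = 4356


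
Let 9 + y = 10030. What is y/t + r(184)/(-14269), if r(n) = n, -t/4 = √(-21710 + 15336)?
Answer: -184/14269 + 10021*I*√6374/25496 ≈ -0.012895 + 31.379*I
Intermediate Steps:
t = -4*I*√6374 (t = -4*√(-21710 + 15336) = -4*I*√6374 ≈ -319.35*I)
y = 10021 (y = -9 + 10030 = 10021)
y/t + r(184)/(-14269) = 10021/((-4*I*√6374)) + 184/(-14269) = 10021*(I*√6374/25496) + 184*(-1/14269) = 10021*I*√6374/25496 - 184/14269 = -184/14269 + 10021*I*√6374/25496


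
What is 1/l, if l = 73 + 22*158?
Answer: 1/3549 ≈ 0.00028177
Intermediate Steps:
l = 3549 (l = 73 + 3476 = 3549)
1/l = 1/3549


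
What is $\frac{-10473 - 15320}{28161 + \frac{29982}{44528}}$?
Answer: $- \frac{574255352}{626991495} \approx -0.91589$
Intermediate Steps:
$\frac{-10473 - 15320}{28161 + \frac{29982}{44528}} = - \frac{25793}{28161 + 29982 \cdot \frac{1}{44528}} = - \frac{25793}{28161 + \frac{14991}{22264}} = - \frac{25793}{\frac{626991495}{22264}} = \left(-25793\right) \frac{22264}{626991495} = - \frac{574255352}{626991495}$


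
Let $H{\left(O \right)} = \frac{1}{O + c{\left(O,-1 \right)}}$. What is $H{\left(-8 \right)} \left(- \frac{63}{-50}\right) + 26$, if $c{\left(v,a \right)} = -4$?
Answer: $\frac{5179}{200} \approx 25.895$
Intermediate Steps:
$H{\left(O \right)} = \frac{1}{-4 + O}$ ($H{\left(O \right)} = \frac{1}{O - 4} = \frac{1}{-4 + O}$)
$H{\left(-8 \right)} \left(- \frac{63}{-50}\right) + 26 = \frac{\left(-63\right) \frac{1}{-50}}{-4 - 8} + 26 = \frac{\left(-63\right) \left(- \frac{1}{50}\right)}{-12} + 26 = \left(- \frac{1}{12}\right) \frac{63}{50} + 26 = - \frac{21}{200} + 26 = \frac{5179}{200}$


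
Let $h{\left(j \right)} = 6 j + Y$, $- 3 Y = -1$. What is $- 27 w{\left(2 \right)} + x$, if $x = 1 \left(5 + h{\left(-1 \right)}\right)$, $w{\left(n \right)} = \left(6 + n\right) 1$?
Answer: $- \frac{650}{3} \approx -216.67$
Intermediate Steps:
$Y = \frac{1}{3}$ ($Y = \left(- \frac{1}{3}\right) \left(-1\right) = \frac{1}{3} \approx 0.33333$)
$h{\left(j \right)} = \frac{1}{3} + 6 j$ ($h{\left(j \right)} = 6 j + \frac{1}{3} = \frac{1}{3} + 6 j$)
$w{\left(n \right)} = 6 + n$
$x = - \frac{2}{3}$ ($x = 1 \left(5 + \left(\frac{1}{3} + 6 \left(-1\right)\right)\right) = 1 \left(5 + \left(\frac{1}{3} - 6\right)\right) = 1 \left(5 - \frac{17}{3}\right) = 1 \left(- \frac{2}{3}\right) = - \frac{2}{3} \approx -0.66667$)
$- 27 w{\left(2 \right)} + x = - 27 \left(6 + 2\right) - \frac{2}{3} = \left(-27\right) 8 - \frac{2}{3} = -216 - \frac{2}{3} = - \frac{650}{3}$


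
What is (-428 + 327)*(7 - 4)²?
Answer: -909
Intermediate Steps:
(-428 + 327)*(7 - 4)² = -101*3² = -101*9 = -909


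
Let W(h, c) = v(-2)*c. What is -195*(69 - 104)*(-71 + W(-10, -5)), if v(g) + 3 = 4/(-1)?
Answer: -245700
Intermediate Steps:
v(g) = -7 (v(g) = -3 + 4/(-1) = -3 + 4*(-1) = -3 - 4 = -7)
W(h, c) = -7*c
-195*(69 - 104)*(-71 + W(-10, -5)) = -195*(69 - 104)*(-71 - 7*(-5)) = -(-6825)*(-71 + 35) = -(-6825)*(-36) = -195*1260 = -245700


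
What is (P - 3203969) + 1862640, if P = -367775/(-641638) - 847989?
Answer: -1404749255109/641638 ≈ -2.1893e+6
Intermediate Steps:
P = -544101598207/641638 (P = -367775*(-1/641638) - 847989 = 367775/641638 - 847989 = -544101598207/641638 ≈ -8.4799e+5)
(P - 3203969) + 1862640 = (-544101598207/641638 - 3203969) + 1862640 = -2599889859429/641638 + 1862640 = -1404749255109/641638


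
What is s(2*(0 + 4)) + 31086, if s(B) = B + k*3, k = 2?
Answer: 31100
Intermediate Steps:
s(B) = 6 + B (s(B) = B + 2*3 = B + 6 = 6 + B)
s(2*(0 + 4)) + 31086 = (6 + 2*(0 + 4)) + 31086 = (6 + 2*4) + 31086 = (6 + 8) + 31086 = 14 + 31086 = 31100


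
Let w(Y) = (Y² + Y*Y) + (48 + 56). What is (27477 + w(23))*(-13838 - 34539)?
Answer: -1385468903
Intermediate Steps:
w(Y) = 104 + 2*Y² (w(Y) = (Y² + Y²) + 104 = 2*Y² + 104 = 104 + 2*Y²)
(27477 + w(23))*(-13838 - 34539) = (27477 + (104 + 2*23²))*(-13838 - 34539) = (27477 + (104 + 2*529))*(-48377) = (27477 + (104 + 1058))*(-48377) = (27477 + 1162)*(-48377) = 28639*(-48377) = -1385468903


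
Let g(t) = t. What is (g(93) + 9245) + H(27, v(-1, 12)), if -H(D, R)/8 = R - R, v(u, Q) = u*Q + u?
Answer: 9338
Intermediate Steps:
v(u, Q) = u + Q*u (v(u, Q) = Q*u + u = u + Q*u)
H(D, R) = 0 (H(D, R) = -8*(R - R) = -8*0 = 0)
(g(93) + 9245) + H(27, v(-1, 12)) = (93 + 9245) + 0 = 9338 + 0 = 9338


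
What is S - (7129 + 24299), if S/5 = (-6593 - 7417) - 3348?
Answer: -118218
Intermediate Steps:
S = -86790 (S = 5*((-6593 - 7417) - 3348) = 5*(-14010 - 3348) = 5*(-17358) = -86790)
S - (7129 + 24299) = -86790 - (7129 + 24299) = -86790 - 1*31428 = -86790 - 31428 = -118218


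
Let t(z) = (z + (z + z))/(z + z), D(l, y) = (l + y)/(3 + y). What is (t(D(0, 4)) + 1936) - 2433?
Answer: -991/2 ≈ -495.50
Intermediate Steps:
D(l, y) = (l + y)/(3 + y)
t(z) = 3/2 (t(z) = (z + 2*z)/((2*z)) = (3*z)*(1/(2*z)) = 3/2)
(t(D(0, 4)) + 1936) - 2433 = (3/2 + 1936) - 2433 = 3875/2 - 2433 = -991/2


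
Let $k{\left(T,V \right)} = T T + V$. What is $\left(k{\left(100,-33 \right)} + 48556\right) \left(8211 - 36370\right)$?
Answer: $-1647949157$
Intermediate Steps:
$k{\left(T,V \right)} = V + T^{2}$ ($k{\left(T,V \right)} = T^{2} + V = V + T^{2}$)
$\left(k{\left(100,-33 \right)} + 48556\right) \left(8211 - 36370\right) = \left(\left(-33 + 100^{2}\right) + 48556\right) \left(8211 - 36370\right) = \left(\left(-33 + 10000\right) + 48556\right) \left(-28159\right) = \left(9967 + 48556\right) \left(-28159\right) = 58523 \left(-28159\right) = -1647949157$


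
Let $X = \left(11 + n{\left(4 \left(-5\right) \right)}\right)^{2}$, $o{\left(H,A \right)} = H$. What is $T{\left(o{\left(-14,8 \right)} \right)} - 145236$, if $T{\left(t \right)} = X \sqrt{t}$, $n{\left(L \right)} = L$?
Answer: $-145236 + 81 i \sqrt{14} \approx -1.4524 \cdot 10^{5} + 303.07 i$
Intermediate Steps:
$X = 81$ ($X = \left(11 + 4 \left(-5\right)\right)^{2} = \left(11 - 20\right)^{2} = \left(-9\right)^{2} = 81$)
$T{\left(t \right)} = 81 \sqrt{t}$
$T{\left(o{\left(-14,8 \right)} \right)} - 145236 = 81 \sqrt{-14} - 145236 = 81 i \sqrt{14} - 145236 = -145236 + 81 i \sqrt{14}$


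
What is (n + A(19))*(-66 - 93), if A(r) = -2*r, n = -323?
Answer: 57399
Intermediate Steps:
(n + A(19))*(-66 - 93) = (-323 - 2*19)*(-66 - 93) = (-323 - 38)*(-159) = -361*(-159) = 57399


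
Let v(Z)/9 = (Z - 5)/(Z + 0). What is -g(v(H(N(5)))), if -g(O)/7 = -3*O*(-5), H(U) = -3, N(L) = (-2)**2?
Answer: 2520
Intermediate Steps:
N(L) = 4
v(Z) = 9*(-5 + Z)/Z (v(Z) = 9*((Z - 5)/(Z + 0)) = 9*((-5 + Z)/Z) = 9*(-5 + Z)/Z)
g(O) = -105*O (g(O) = -7*(-3*O)*(-5) = -105*O)
-g(v(H(N(5)))) = -(-105)*(9 - 45/(-3)) = -(-105)*(9 - 45*(-1/3)) = -(-105)*(9 + 15) = -(-105)*24 = -1*(-2520) = 2520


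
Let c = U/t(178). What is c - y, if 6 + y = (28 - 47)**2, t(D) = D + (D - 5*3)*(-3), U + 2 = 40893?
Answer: -151296/311 ≈ -486.48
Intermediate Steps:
U = 40891 (U = -2 + 40893 = 40891)
t(D) = 45 - 2*D (t(D) = D + (D - 15)*(-3) = D + (-15 + D)*(-3) = D + (45 - 3*D) = 45 - 2*D)
c = -40891/311 (c = 40891/(45 - 2*178) = 40891/(45 - 356) = 40891/(-311) = 40891*(-1/311) = -40891/311 ≈ -131.48)
y = 355 (y = -6 + (28 - 47)**2 = -6 + (-19)**2 = -6 + 361 = 355)
c - y = -40891/311 - 1*355 = -40891/311 - 355 = -151296/311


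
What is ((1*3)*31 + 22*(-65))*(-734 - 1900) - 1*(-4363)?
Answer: 3526021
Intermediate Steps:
((1*3)*31 + 22*(-65))*(-734 - 1900) - 1*(-4363) = (3*31 - 1430)*(-2634) + 4363 = (93 - 1430)*(-2634) + 4363 = -1337*(-2634) + 4363 = 3521658 + 4363 = 3526021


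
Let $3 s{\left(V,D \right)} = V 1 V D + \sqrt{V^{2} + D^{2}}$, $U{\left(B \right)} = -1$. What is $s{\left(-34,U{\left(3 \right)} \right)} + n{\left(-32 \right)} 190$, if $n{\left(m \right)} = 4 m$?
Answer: $- \frac{74116}{3} + \frac{\sqrt{1157}}{3} \approx -24694.0$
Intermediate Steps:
$s{\left(V,D \right)} = \frac{\sqrt{D^{2} + V^{2}}}{3} + \frac{D V^{2}}{3}$ ($s{\left(V,D \right)} = \frac{V 1 V D + \sqrt{V^{2} + D^{2}}}{3} = \frac{V V D + \sqrt{D^{2} + V^{2}}}{3} = \frac{V^{2} D + \sqrt{D^{2} + V^{2}}}{3} = \frac{D V^{2} + \sqrt{D^{2} + V^{2}}}{3} = \frac{\sqrt{D^{2} + V^{2}} + D V^{2}}{3} = \frac{\sqrt{D^{2} + V^{2}}}{3} + \frac{D V^{2}}{3}$)
$s{\left(-34,U{\left(3 \right)} \right)} + n{\left(-32 \right)} 190 = \left(\frac{\sqrt{\left(-1\right)^{2} + \left(-34\right)^{2}}}{3} + \frac{1}{3} \left(-1\right) \left(-34\right)^{2}\right) + 4 \left(-32\right) 190 = \left(\frac{\sqrt{1 + 1156}}{3} + \frac{1}{3} \left(-1\right) 1156\right) - 24320 = \left(\frac{\sqrt{1157}}{3} - \frac{1156}{3}\right) - 24320 = \left(- \frac{1156}{3} + \frac{\sqrt{1157}}{3}\right) - 24320 = - \frac{74116}{3} + \frac{\sqrt{1157}}{3}$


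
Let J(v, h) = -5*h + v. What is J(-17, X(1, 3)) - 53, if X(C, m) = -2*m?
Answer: -40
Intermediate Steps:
J(v, h) = v - 5*h
J(-17, X(1, 3)) - 53 = (-17 - (-10)*3) - 53 = (-17 - 5*(-6)) - 53 = (-17 + 30) - 53 = 13 - 53 = -40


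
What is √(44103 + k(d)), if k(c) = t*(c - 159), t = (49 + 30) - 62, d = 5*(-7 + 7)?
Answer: 30*√46 ≈ 203.47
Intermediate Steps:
d = 0 (d = 5*0 = 0)
t = 17 (t = 79 - 62 = 17)
k(c) = -2703 + 17*c (k(c) = 17*(c - 159) = 17*(-159 + c) = -2703 + 17*c)
√(44103 + k(d)) = √(44103 + (-2703 + 17*0)) = √(44103 + (-2703 + 0)) = √(44103 - 2703) = √41400 = 30*√46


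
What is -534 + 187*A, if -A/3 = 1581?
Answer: -887475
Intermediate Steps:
A = -4743 (A = -3*1581 = -4743)
-534 + 187*A = -534 + 187*(-4743) = -534 - 886941 = -887475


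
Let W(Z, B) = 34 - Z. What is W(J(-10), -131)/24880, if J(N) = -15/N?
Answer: 13/9952 ≈ 0.0013063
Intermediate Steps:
W(J(-10), -131)/24880 = (34 - (-15)/(-10))/24880 = (34 - (-15)*(-1)/10)*(1/24880) = (34 - 1*3/2)*(1/24880) = (34 - 3/2)*(1/24880) = (65/2)*(1/24880) = 13/9952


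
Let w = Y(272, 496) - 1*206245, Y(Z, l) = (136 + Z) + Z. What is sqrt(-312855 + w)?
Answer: 322*I*sqrt(5) ≈ 720.01*I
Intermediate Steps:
Y(Z, l) = 136 + 2*Z
w = -205565 (w = (136 + 2*272) - 1*206245 = (136 + 544) - 206245 = 680 - 206245 = -205565)
sqrt(-312855 + w) = sqrt(-312855 - 205565) = sqrt(-518420) = 322*I*sqrt(5)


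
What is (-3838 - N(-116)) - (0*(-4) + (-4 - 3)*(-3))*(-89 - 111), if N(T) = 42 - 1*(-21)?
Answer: 299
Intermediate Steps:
N(T) = 63 (N(T) = 42 + 21 = 63)
(-3838 - N(-116)) - (0*(-4) + (-4 - 3)*(-3))*(-89 - 111) = (-3838 - 1*63) - (0*(-4) + (-4 - 3)*(-3))*(-89 - 111) = (-3838 - 63) - (0 - 7*(-3))*(-200) = -3901 - (0 + 21)*(-200) = -3901 - 21*(-200) = -3901 - 1*(-4200) = -3901 + 4200 = 299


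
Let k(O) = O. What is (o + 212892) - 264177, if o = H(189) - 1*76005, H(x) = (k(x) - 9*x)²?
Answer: 2158854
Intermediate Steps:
H(x) = 64*x² (H(x) = (x - 9*x)² = (-8*x)² = 64*x²)
o = 2210139 (o = 64*189² - 1*76005 = 64*35721 - 76005 = 2286144 - 76005 = 2210139)
(o + 212892) - 264177 = (2210139 + 212892) - 264177 = 2423031 - 264177 = 2158854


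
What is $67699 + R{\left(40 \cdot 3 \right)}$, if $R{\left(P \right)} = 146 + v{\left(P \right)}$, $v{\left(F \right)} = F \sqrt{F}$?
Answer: $67845 + 240 \sqrt{30} \approx 69160.0$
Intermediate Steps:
$v{\left(F \right)} = F^{\frac{3}{2}}$
$R{\left(P \right)} = 146 + P^{\frac{3}{2}}$
$67699 + R{\left(40 \cdot 3 \right)} = 67699 + \left(146 + \left(40 \cdot 3\right)^{\frac{3}{2}}\right) = 67699 + \left(146 + 120^{\frac{3}{2}}\right) = 67699 + \left(146 + 240 \sqrt{30}\right) = 67845 + 240 \sqrt{30}$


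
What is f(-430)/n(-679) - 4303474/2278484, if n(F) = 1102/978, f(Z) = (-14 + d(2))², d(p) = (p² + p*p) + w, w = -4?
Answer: 54523326713/627722342 ≈ 86.859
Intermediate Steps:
d(p) = -4 + 2*p² (d(p) = (p² + p*p) - 4 = (p² + p²) - 4 = 2*p² - 4 = -4 + 2*p²)
f(Z) = 100 (f(Z) = (-14 + (-4 + 2*2²))² = (-14 + (-4 + 2*4))² = (-14 + (-4 + 8))² = (-14 + 4)² = (-10)² = 100)
n(F) = 551/489 (n(F) = 1102*(1/978) = 551/489)
f(-430)/n(-679) - 4303474/2278484 = 100/(551/489) - 4303474/2278484 = 100*(489/551) - 4303474*1/2278484 = 48900/551 - 2151737/1139242 = 54523326713/627722342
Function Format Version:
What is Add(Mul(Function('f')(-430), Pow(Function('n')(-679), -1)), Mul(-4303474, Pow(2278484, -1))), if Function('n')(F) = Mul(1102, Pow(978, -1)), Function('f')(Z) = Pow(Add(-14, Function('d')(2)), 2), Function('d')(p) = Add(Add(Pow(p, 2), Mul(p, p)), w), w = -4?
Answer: Rational(54523326713, 627722342) ≈ 86.859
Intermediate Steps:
Function('d')(p) = Add(-4, Mul(2, Pow(p, 2))) (Function('d')(p) = Add(Add(Pow(p, 2), Mul(p, p)), -4) = Add(Add(Pow(p, 2), Pow(p, 2)), -4) = Add(Mul(2, Pow(p, 2)), -4) = Add(-4, Mul(2, Pow(p, 2))))
Function('f')(Z) = 100 (Function('f')(Z) = Pow(Add(-14, Add(-4, Mul(2, Pow(2, 2)))), 2) = Pow(Add(-14, Add(-4, Mul(2, 4))), 2) = Pow(Add(-14, Add(-4, 8)), 2) = Pow(Add(-14, 4), 2) = Pow(-10, 2) = 100)
Function('n')(F) = Rational(551, 489) (Function('n')(F) = Mul(1102, Rational(1, 978)) = Rational(551, 489))
Add(Mul(Function('f')(-430), Pow(Function('n')(-679), -1)), Mul(-4303474, Pow(2278484, -1))) = Add(Mul(100, Pow(Rational(551, 489), -1)), Mul(-4303474, Pow(2278484, -1))) = Add(Mul(100, Rational(489, 551)), Mul(-4303474, Rational(1, 2278484))) = Add(Rational(48900, 551), Rational(-2151737, 1139242)) = Rational(54523326713, 627722342)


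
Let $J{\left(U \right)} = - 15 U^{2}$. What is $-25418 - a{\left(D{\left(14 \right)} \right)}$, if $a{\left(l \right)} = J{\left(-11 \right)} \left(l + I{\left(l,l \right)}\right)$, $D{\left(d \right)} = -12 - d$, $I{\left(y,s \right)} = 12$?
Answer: $-50828$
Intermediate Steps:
$J{\left(U \right)} = - 15 U^{2}$
$a{\left(l \right)} = -21780 - 1815 l$ ($a{\left(l \right)} = - 15 \left(-11\right)^{2} \left(l + 12\right) = \left(-15\right) 121 \left(12 + l\right) = - 1815 \left(12 + l\right) = -21780 - 1815 l$)
$-25418 - a{\left(D{\left(14 \right)} \right)} = -25418 - \left(-21780 - 1815 \left(-12 - 14\right)\right) = -25418 - \left(-21780 - -47190\right) = -25418 - \left(-21780 + 47190\right) = -25418 - 25410 = -50828$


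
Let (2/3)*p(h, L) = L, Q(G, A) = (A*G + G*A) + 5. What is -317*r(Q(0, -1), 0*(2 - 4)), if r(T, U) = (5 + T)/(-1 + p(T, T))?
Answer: -6340/13 ≈ -487.69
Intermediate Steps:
Q(G, A) = 5 + 2*A*G (Q(G, A) = (A*G + A*G) + 5 = 2*A*G + 5 = 5 + 2*A*G)
p(h, L) = 3*L/2
r(T, U) = (5 + T)/(-1 + 3*T/2)
-317*r(Q(0, -1), 0*(2 - 4)) = -634*(5 + (5 + 2*(-1)*0))/(-2 + 3*(5 + 2*(-1)*0)) = -634*(5 + (5 + 0))/(-2 + 3*(5 + 0)) = -634*(5 + 5)/(-2 + 3*5) = -634*10/(-2 + 15) = -634*10/13 = -317*20/13 = -6340/13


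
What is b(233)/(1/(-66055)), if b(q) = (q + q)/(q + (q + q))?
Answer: -132110/3 ≈ -44037.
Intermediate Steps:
b(q) = ⅔ (b(q) = (2*q)/(q + 2*q) = (2*q)/((3*q)) = (2*q)*(1/(3*q)) = ⅔)
b(233)/(1/(-66055)) = 2/(3*(1/(-66055))) = 2/(3*(-1/66055)) = (⅔)*(-66055) = -132110/3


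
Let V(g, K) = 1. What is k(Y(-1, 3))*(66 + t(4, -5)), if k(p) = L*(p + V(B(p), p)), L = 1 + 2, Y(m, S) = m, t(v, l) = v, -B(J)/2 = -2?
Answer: 0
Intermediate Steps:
B(J) = 4 (B(J) = -2*(-2) = 4)
L = 3
k(p) = 3 + 3*p (k(p) = 3*(p + 1) = 3*(1 + p) = 3 + 3*p)
k(Y(-1, 3))*(66 + t(4, -5)) = (3 + 3*(-1))*(66 + 4) = (3 - 3)*70 = 0*70 = 0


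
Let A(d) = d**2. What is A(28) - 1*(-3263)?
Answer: 4047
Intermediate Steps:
A(28) - 1*(-3263) = 28**2 - 1*(-3263) = 784 + 3263 = 4047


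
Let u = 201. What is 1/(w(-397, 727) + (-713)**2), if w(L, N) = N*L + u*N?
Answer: 1/365877 ≈ 2.7332e-6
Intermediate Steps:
w(L, N) = 201*N + L*N (w(L, N) = N*L + 201*N = L*N + 201*N = 201*N + L*N)
1/(w(-397, 727) + (-713)**2) = 1/(727*(201 - 397) + (-713)**2) = 1/(727*(-196) + 508369) = 1/(-142492 + 508369) = 1/365877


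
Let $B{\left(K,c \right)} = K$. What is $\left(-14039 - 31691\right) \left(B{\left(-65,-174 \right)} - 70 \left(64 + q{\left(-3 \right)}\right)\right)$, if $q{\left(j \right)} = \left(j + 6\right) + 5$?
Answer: $233451650$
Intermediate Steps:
$q{\left(j \right)} = 11 + j$ ($q{\left(j \right)} = \left(6 + j\right) + 5 = 11 + j$)
$\left(-14039 - 31691\right) \left(B{\left(-65,-174 \right)} - 70 \left(64 + q{\left(-3 \right)}\right)\right) = \left(-14039 - 31691\right) \left(-65 - 70 \left(64 + \left(11 - 3\right)\right)\right) = - 45730 \left(-65 - 70 \left(64 + 8\right)\right) = - 45730 \left(-65 - 5040\right) = \left(-45730\right) \left(-5105\right) = 233451650$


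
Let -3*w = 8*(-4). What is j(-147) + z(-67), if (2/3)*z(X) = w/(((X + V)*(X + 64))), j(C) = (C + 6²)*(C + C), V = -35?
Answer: 4993010/153 ≈ 32634.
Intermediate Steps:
j(C) = 2*C*(36 + C) (j(C) = (C + 36)*(2*C) = (36 + C)*(2*C) = 2*C*(36 + C))
w = 32/3 (w = -8*(-4)/3 = -⅓*(-32) = 32/3 ≈ 10.667)
z(X) = 16/((-35 + X)*(64 + X)) (z(X) = 3*(32/(3*(((X - 35)*(X + 64)))))/2 = 3*(32/(3*(((-35 + X)*(64 + X)))))/2 = 3*(32*(1/((-35 + X)*(64 + X)))/3)/2 = 3*(32/(3*(-35 + X)*(64 + X)))/2 = 16/((-35 + X)*(64 + X)))
j(-147) + z(-67) = 2*(-147)*(36 - 147) + 16/(-2240 + (-67)² + 29*(-67)) = 2*(-147)*(-111) + 16/(-2240 + 4489 - 1943) = 32634 + 16/306 = 32634 + 16*(1/306) = 32634 + 8/153 = 4993010/153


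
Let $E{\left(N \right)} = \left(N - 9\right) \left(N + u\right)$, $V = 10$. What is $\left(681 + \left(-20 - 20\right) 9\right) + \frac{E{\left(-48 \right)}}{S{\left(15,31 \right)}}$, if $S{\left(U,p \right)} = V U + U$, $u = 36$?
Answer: $\frac{17883}{55} \approx 325.15$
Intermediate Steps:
$S{\left(U,p \right)} = 11 U$ ($S{\left(U,p \right)} = 10 U + U = 11 U$)
$E{\left(N \right)} = \left(-9 + N\right) \left(36 + N\right)$ ($E{\left(N \right)} = \left(N - 9\right) \left(N + 36\right) = \left(-9 + N\right) \left(36 + N\right)$)
$\left(681 + \left(-20 - 20\right) 9\right) + \frac{E{\left(-48 \right)}}{S{\left(15,31 \right)}} = \left(681 + \left(-20 - 20\right) 9\right) + \frac{-324 + \left(-48\right)^{2} + 27 \left(-48\right)}{11 \cdot 15} = \left(681 - 360\right) + \frac{-324 + 2304 - 1296}{165} = \left(681 - 360\right) + 684 \cdot \frac{1}{165} = 321 + \frac{228}{55} = \frac{17883}{55}$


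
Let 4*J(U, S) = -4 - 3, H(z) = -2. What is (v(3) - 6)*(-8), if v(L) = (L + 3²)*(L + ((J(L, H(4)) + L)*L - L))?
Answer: -312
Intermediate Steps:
J(U, S) = -7/4 (J(U, S) = (-4 - 3)/4 = (¼)*(-7) = -7/4)
v(L) = L*(9 + L)*(-7/4 + L) (v(L) = (L + 3²)*(L + ((-7/4 + L)*L - L)) = (L + 9)*(L + (L*(-7/4 + L) - L)) = (9 + L)*(L + (-L + L*(-7/4 + L))) = (9 + L)*(L*(-7/4 + L)) = L*(9 + L)*(-7/4 + L))
(v(3) - 6)*(-8) = ((¼)*3*(-63 + 4*3² + 29*3) - 6)*(-8) = ((¼)*3*(-63 + 4*9 + 87) - 6)*(-8) = ((¼)*3*(-63 + 36 + 87) - 6)*(-8) = ((¼)*3*60 - 6)*(-8) = (45 - 6)*(-8) = 39*(-8) = -312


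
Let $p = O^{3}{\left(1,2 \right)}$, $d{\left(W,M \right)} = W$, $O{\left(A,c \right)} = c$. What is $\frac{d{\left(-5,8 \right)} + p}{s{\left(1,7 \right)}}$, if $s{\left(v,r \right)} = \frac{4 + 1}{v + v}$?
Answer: $\frac{6}{5} \approx 1.2$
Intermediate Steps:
$s{\left(v,r \right)} = \frac{5}{2 v}$
$p = 8$ ($p = 2^{3} = 8$)
$\frac{d{\left(-5,8 \right)} + p}{s{\left(1,7 \right)}} = \frac{-5 + 8}{\frac{5}{2} \cdot 1^{-1}} = \frac{3}{\frac{5}{2} \cdot 1} = \frac{3}{\frac{5}{2}} = 3 \cdot \frac{2}{5} = \frac{6}{5}$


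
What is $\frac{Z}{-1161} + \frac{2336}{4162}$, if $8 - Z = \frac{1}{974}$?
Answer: $\frac{434859227}{784407978} \approx 0.55438$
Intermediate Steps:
$Z = \frac{7791}{974}$ ($Z = 8 - \frac{1}{974} = \frac{7791}{974} \approx 7.999$)
$\frac{Z}{-1161} + \frac{2336}{4162} = \frac{7791}{974 \left(-1161\right)} + \frac{2336}{4162} = \frac{7791}{974} \left(- \frac{1}{1161}\right) + 2336 \cdot \frac{1}{4162} = - \frac{2597}{376938} + \frac{1168}{2081} = \frac{434859227}{784407978}$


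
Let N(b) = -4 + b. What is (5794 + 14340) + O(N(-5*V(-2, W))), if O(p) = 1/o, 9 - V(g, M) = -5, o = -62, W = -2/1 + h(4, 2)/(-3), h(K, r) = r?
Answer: 1248307/62 ≈ 20134.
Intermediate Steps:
W = -8/3 (W = -2/1 + 2/(-3) = -2*1 + 2*(-⅓) = -2 - ⅔ = -8/3 ≈ -2.6667)
V(g, M) = 14 (V(g, M) = 9 - 1*(-5) = 9 + 5 = 14)
O(p) = -1/62 (O(p) = 1/(-62) = -1/62)
(5794 + 14340) + O(N(-5*V(-2, W))) = (5794 + 14340) - 1/62 = 20134 - 1/62 = 1248307/62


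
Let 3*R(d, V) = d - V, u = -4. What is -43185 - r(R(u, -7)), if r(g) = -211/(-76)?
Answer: -3282271/76 ≈ -43188.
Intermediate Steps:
R(d, V) = -V/3 + d/3 (R(d, V) = (d - V)/3 = -V/3 + d/3)
r(g) = 211/76 (r(g) = -211*(-1/76) = 211/76)
-43185 - r(R(u, -7)) = -43185 - 1*211/76 = -43185 - 211/76 = -3282271/76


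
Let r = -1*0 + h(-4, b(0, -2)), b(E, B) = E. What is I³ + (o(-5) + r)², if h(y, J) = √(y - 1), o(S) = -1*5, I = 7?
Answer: 363 - 10*I*√5 ≈ 363.0 - 22.361*I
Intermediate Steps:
o(S) = -5
h(y, J) = √(-1 + y)
r = I*√5 (r = -1*0 + √(-1 - 4) = 0 + √(-5) = 0 + I*√5 = I*√5 ≈ 2.2361*I)
I³ + (o(-5) + r)² = 7³ + (-5 + I*√5)² = 343 + (-5 + I*√5)²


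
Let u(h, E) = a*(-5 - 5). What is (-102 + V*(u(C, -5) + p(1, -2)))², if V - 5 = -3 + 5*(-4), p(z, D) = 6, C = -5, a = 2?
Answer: 22500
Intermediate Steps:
V = -18 (V = 5 + (-3 + 5*(-4)) = 5 + (-3 - 20) = 5 - 23 = -18)
u(h, E) = -20 (u(h, E) = 2*(-5 - 5) = 2*(-10) = -20)
(-102 + V*(u(C, -5) + p(1, -2)))² = (-102 - 18*(-20 + 6))² = (-102 - 18*(-14))² = (-102 + 252)² = 150² = 22500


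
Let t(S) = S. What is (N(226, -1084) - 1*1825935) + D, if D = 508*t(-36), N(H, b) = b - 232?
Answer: -1845539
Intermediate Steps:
N(H, b) = -232 + b
D = -18288 (D = 508*(-36) = -18288)
(N(226, -1084) - 1*1825935) + D = ((-232 - 1084) - 1*1825935) - 18288 = (-1316 - 1825935) - 18288 = -1827251 - 18288 = -1845539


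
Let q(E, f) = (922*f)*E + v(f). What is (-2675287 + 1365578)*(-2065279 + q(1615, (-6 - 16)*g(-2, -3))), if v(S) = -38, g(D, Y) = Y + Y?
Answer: -254720906716887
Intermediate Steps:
g(D, Y) = 2*Y
q(E, f) = -38 + 922*E*f (q(E, f) = (922*f)*E - 38 = 922*E*f - 38 = -38 + 922*E*f)
(-2675287 + 1365578)*(-2065279 + q(1615, (-6 - 16)*g(-2, -3))) = (-2675287 + 1365578)*(-2065279 + (-38 + 922*1615*((-6 - 16)*(2*(-3))))) = -1309709*(-2065279 + (-38 + 922*1615*(-22*(-6)))) = -1309709*(-2065279 + (-38 + 922*1615*132)) = -1309709*(-2065279 + (-38 + 196551960)) = -1309709*(-2065279 + 196551922) = -1309709*194486643 = -254720906716887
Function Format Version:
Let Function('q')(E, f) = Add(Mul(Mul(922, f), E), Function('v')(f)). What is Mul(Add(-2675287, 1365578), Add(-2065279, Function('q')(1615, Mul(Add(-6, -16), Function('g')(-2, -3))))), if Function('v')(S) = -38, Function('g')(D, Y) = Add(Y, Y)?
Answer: -254720906716887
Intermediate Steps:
Function('g')(D, Y) = Mul(2, Y)
Function('q')(E, f) = Add(-38, Mul(922, E, f)) (Function('q')(E, f) = Add(Mul(Mul(922, f), E), -38) = Add(Mul(922, E, f), -38) = Add(-38, Mul(922, E, f)))
Mul(Add(-2675287, 1365578), Add(-2065279, Function('q')(1615, Mul(Add(-6, -16), Function('g')(-2, -3))))) = Mul(Add(-2675287, 1365578), Add(-2065279, Add(-38, Mul(922, 1615, Mul(Add(-6, -16), Mul(2, -3)))))) = Mul(-1309709, Add(-2065279, Add(-38, Mul(922, 1615, Mul(-22, -6))))) = Mul(-1309709, Add(-2065279, Add(-38, Mul(922, 1615, 132)))) = Mul(-1309709, Add(-2065279, Add(-38, 196551960))) = Mul(-1309709, Add(-2065279, 196551922)) = Mul(-1309709, 194486643) = -254720906716887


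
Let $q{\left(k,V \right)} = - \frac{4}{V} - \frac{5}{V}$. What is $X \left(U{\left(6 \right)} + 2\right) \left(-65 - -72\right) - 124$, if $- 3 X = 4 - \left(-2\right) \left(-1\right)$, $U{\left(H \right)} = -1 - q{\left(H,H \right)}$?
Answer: $- \frac{407}{3} \approx -135.67$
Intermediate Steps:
$q{\left(k,V \right)} = - \frac{9}{V}$
$U{\left(H \right)} = -1 + \frac{9}{H}$ ($U{\left(H \right)} = -1 - - \frac{9}{H} = -1 + \frac{9}{H}$)
$X = - \frac{2}{3}$ ($X = - \frac{4 - \left(-2\right) \left(-1\right)}{3} = - \frac{4 - 2}{3} = \left(- \frac{1}{3}\right) 2 = - \frac{2}{3} \approx -0.66667$)
$X \left(U{\left(6 \right)} + 2\right) \left(-65 - -72\right) - 124 = - \frac{2 \left(\frac{9 - 6}{6} + 2\right)}{3} \left(-65 - -72\right) - 124 = - \frac{2 \left(\frac{9 - 6}{6} + 2\right)}{3} \left(-65 + 72\right) - 124 = - \frac{2 \left(\frac{1}{6} \cdot 3 + 2\right)}{3} \cdot 7 - 124 = - \frac{2 \left(\frac{1}{2} + 2\right)}{3} \cdot 7 - 124 = \left(- \frac{2}{3}\right) \frac{5}{2} \cdot 7 - 124 = \left(- \frac{5}{3}\right) 7 - 124 = - \frac{35}{3} - 124 = - \frac{407}{3}$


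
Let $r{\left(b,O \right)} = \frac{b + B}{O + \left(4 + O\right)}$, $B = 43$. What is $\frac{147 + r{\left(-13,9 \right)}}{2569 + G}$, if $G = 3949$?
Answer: $\frac{816}{35849} \approx 0.022762$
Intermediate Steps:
$r{\left(b,O \right)} = \frac{43 + b}{4 + 2 O}$ ($r{\left(b,O \right)} = \frac{b + 43}{O + \left(4 + O\right)} = \frac{43 + b}{4 + 2 O}$)
$\frac{147 + r{\left(-13,9 \right)}}{2569 + G} = \frac{147 + \frac{43 - 13}{2 \left(2 + 9\right)}}{2569 + 3949} = \frac{147 + \frac{1}{2} \cdot \frac{1}{11} \cdot 30}{6518} = \left(147 + \frac{1}{2} \cdot \frac{1}{11} \cdot 30\right) \frac{1}{6518} = \left(147 + \frac{15}{11}\right) \frac{1}{6518} = \frac{1632}{11} \cdot \frac{1}{6518} = \frac{816}{35849}$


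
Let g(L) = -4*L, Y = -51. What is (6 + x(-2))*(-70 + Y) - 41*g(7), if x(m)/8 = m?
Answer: 2358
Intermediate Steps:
x(m) = 8*m
(6 + x(-2))*(-70 + Y) - 41*g(7) = (6 + 8*(-2))*(-70 - 51) - (-164)*7 = (6 - 16)*(-121) - 41*(-28) = -10*(-121) + 1148 = 1210 + 1148 = 2358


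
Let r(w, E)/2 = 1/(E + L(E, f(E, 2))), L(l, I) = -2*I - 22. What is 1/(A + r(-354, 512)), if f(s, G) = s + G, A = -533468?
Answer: -269/143502893 ≈ -1.8745e-6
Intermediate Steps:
f(s, G) = G + s
L(l, I) = -22 - 2*I
r(w, E) = 2/(-26 - E) (r(w, E) = 2/(E + (-22 - 2*(2 + E))) = 2/(E + (-22 + (-4 - 2*E))) = 2/(E + (-26 - 2*E)) = 2/(-26 - E))
1/(A + r(-354, 512)) = 1/(-533468 - 2/(26 + 512)) = 1/(-533468 - 2/538) = 1/(-533468 - 2*1/538) = 1/(-533468 - 1/269) = 1/(-143502893/269) = -269/143502893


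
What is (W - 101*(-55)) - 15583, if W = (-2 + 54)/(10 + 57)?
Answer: -671824/67 ≈ -10027.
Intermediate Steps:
W = 52/67 ≈ 0.77612
(W - 101*(-55)) - 15583 = (52/67 - 101*(-55)) - 15583 = (52/67 + 5555) - 15583 = 372237/67 - 15583 = -671824/67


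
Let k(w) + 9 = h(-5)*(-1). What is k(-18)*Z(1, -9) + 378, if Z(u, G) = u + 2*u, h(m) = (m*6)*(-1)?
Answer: 261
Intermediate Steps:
h(m) = -6*m (h(m) = (6*m)*(-1) = -6*m)
k(w) = -39 (k(w) = -9 - 6*(-5)*(-1) = -9 + 30*(-1) = -9 - 30 = -39)
Z(u, G) = 3*u
k(-18)*Z(1, -9) + 378 = -117 + 378 = 261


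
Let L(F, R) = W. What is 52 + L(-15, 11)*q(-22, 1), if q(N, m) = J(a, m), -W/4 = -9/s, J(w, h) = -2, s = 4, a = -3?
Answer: 34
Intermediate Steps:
W = 9 (W = -(-36)/4 = -4*(-9/4) = 9)
L(F, R) = 9
q(N, m) = -2
52 + L(-15, 11)*q(-22, 1) = 52 + 9*(-2) = 52 - 18 = 34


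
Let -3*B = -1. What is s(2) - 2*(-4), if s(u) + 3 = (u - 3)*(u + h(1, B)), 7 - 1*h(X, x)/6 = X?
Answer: -33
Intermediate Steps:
B = 1/3 (B = -1/3*(-1) = 1/3 ≈ 0.33333)
h(X, x) = 42 - 6*X
s(u) = -3 + (-3 + u)*(36 + u) (s(u) = -3 + (u - 3)*(u + (42 - 6*1)) = -3 + (-3 + u)*(u + (42 - 6)) = -3 + (-3 + u)*(u + 36) = -3 + (-3 + u)*(36 + u))
s(2) - 2*(-4) = (-111 + 2**2 + 33*2) - 2*(-4) = (-111 + 4 + 66) + 8 = -41 + 8 = -33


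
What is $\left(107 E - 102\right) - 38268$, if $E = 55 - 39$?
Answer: $-36658$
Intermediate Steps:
$E = 16$
$\left(107 E - 102\right) - 38268 = \left(107 \cdot 16 - 102\right) - 38268 = \left(1712 - 102\right) - 38268 = 1610 - 38268 = -36658$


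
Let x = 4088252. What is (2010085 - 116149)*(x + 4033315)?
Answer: 15381728117712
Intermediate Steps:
(2010085 - 116149)*(x + 4033315) = (2010085 - 116149)*(4088252 + 4033315) = 1893936*8121567 = 15381728117712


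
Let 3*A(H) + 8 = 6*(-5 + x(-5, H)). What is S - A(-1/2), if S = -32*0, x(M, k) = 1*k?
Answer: 41/3 ≈ 13.667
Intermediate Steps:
x(M, k) = k
S = 0
A(H) = -38/3 + 2*H (A(H) = -8/3 + (6*(-5 + H))/3 = -8/3 + (-30 + 6*H)/3 = -8/3 + (-10 + 2*H) = -38/3 + 2*H)
S - A(-1/2) = 0 - (-38/3 + 2*(-1/2)) = 0 - (-38/3 - 1) = 0 - 1*(-41/3) = 0 + 41/3 = 41/3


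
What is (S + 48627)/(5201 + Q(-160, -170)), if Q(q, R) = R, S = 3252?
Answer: 17293/1677 ≈ 10.312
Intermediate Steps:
(S + 48627)/(5201 + Q(-160, -170)) = (3252 + 48627)/(5201 - 170) = 51879/5031 = 51879*(1/5031) = 17293/1677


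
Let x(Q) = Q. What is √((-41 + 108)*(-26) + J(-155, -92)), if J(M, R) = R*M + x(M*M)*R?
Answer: 3*I*√244198 ≈ 1482.5*I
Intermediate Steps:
J(M, R) = M*R + R*M² (J(M, R) = R*M + (M*M)*R = M*R + M²*R = M*R + R*M²)
√((-41 + 108)*(-26) + J(-155, -92)) = √((-41 + 108)*(-26) - 155*(-92)*(1 - 155)) = √(67*(-26) - 155*(-92)*(-154)) = √(-1742 - 2196040) = √(-2197782) = 3*I*√244198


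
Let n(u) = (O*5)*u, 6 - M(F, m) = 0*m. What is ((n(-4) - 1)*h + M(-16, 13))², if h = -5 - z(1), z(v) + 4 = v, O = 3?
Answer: 16384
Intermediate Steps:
z(v) = -4 + v
M(F, m) = 6 (M(F, m) = 6 - 0*m = 6 - 1*0 = 6 + 0 = 6)
h = -2 (h = -5 - (-4 + 1) = -5 - 1*(-3) = -5 + 3 = -2)
n(u) = 15*u (n(u) = (3*5)*u = 15*u)
((n(-4) - 1)*h + M(-16, 13))² = ((15*(-4) - 1)*(-2) + 6)² = ((-60 - 1)*(-2) + 6)² = (-61*(-2) + 6)² = (122 + 6)² = 128² = 16384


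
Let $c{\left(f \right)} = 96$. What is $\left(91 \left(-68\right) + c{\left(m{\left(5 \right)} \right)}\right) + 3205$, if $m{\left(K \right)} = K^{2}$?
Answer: $-2887$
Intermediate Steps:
$\left(91 \left(-68\right) + c{\left(m{\left(5 \right)} \right)}\right) + 3205 = \left(91 \left(-68\right) + 96\right) + 3205 = \left(-6188 + 96\right) + 3205 = -6092 + 3205 = -2887$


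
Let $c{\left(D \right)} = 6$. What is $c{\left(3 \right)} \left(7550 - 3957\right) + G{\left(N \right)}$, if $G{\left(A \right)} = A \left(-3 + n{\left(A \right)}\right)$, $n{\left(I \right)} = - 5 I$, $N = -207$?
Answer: $-192066$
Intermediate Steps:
$G{\left(A \right)} = A \left(-3 - 5 A\right)$
$c{\left(3 \right)} \left(7550 - 3957\right) + G{\left(N \right)} = 6 \left(7550 - 3957\right) - - 207 \left(3 + 5 \left(-207\right)\right) = 6 \cdot 3593 - - 207 \left(3 - 1035\right) = 21558 - \left(-207\right) \left(-1032\right) = 21558 - 213624 = -192066$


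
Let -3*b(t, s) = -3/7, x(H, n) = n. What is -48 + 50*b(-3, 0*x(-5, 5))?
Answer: -286/7 ≈ -40.857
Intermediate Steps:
b(t, s) = ⅐ (b(t, s) = -(-1)/7 = -⅓*(-3/7) = ⅐)
-48 + 50*b(-3, 0*x(-5, 5)) = -48 + 50*(⅐) = -48 + 50/7 = -286/7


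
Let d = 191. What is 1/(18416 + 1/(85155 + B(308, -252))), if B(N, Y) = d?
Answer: 85346/1571731937 ≈ 5.4301e-5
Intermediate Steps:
B(N, Y) = 191
1/(18416 + 1/(85155 + B(308, -252))) = 1/(18416 + 1/(85155 + 191)) = 1/(18416 + 1/85346) = 1/(1571731937/85346) = 85346/1571731937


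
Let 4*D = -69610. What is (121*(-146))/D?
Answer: 35332/34805 ≈ 1.0151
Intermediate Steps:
D = -34805/2 (D = (¼)*(-69610) = -34805/2 ≈ -17403.)
(121*(-146))/D = (121*(-146))/(-34805/2) = -17666*(-2/34805) = 35332/34805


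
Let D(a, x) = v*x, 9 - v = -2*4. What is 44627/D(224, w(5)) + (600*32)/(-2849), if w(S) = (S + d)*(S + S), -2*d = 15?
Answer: -135302323/1210825 ≈ -111.74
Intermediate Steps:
d = -15/2 (d = -½*15 = -15/2 ≈ -7.5000)
v = 17 (v = 9 - (-2)*4 = 9 - 1*(-8) = 9 + 8 = 17)
w(S) = 2*S*(-15/2 + S) (w(S) = (S - 15/2)*(S + S) = (-15/2 + S)*(2*S) = 2*S*(-15/2 + S))
D(a, x) = 17*x
44627/D(224, w(5)) + (600*32)/(-2849) = 44627/((17*(5*(-15 + 2*5)))) + (600*32)/(-2849) = 44627/((17*(5*(-15 + 10)))) + 19200*(-1/2849) = 44627/((17*(5*(-5)))) - 19200/2849 = 44627/((17*(-25))) - 19200/2849 = 44627/(-425) - 19200/2849 = 44627*(-1/425) - 19200/2849 = -44627/425 - 19200/2849 = -135302323/1210825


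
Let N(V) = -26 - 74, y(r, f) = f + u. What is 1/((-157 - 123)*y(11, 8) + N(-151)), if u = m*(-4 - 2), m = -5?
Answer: -1/10740 ≈ -9.3110e-5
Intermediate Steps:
u = 30 (u = -5*(-4 - 2) = -5*(-6) = 30)
y(r, f) = 30 + f (y(r, f) = f + 30 = 30 + f)
N(V) = -100
1/((-157 - 123)*y(11, 8) + N(-151)) = 1/((-157 - 123)*(30 + 8) - 100) = 1/(-280*38 - 100) = 1/(-10640 - 100) = 1/(-10740) = -1/10740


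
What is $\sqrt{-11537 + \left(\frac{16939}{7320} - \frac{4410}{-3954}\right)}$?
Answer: $\frac{i \sqrt{67096022937337230}}{2411940} \approx 107.39 i$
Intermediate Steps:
$\sqrt{-11537 + \left(\frac{16939}{7320} - \frac{4410}{-3954}\right)} = \sqrt{-11537 + \left(16939 \cdot \frac{1}{7320} - - \frac{735}{659}\right)} = \sqrt{-11537 + \left(\frac{16939}{7320} + \frac{735}{659}\right)} = \sqrt{-11537 + \frac{16543001}{4823880}} = \sqrt{- \frac{55636560559}{4823880}} = \frac{i \sqrt{67096022937337230}}{2411940}$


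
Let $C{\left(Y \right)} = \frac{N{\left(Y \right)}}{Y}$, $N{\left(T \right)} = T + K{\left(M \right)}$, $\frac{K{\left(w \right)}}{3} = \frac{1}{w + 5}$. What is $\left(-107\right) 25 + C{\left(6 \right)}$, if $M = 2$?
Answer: $- \frac{37435}{14} \approx -2673.9$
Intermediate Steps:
$K{\left(w \right)} = \frac{3}{5 + w}$ ($K{\left(w \right)} = \frac{3}{w + 5} = \frac{3}{5 + w}$)
$N{\left(T \right)} = \frac{3}{7} + T$ ($N{\left(T \right)} = T + \frac{3}{5 + 2} = T + \frac{3}{7} = \frac{3}{7} + T$)
$C{\left(Y \right)} = \frac{\frac{3}{7} + Y}{Y}$
$\left(-107\right) 25 + C{\left(6 \right)} = \left(-107\right) 25 + \frac{\frac{3}{7} + 6}{6} = -2675 + \frac{1}{6} \cdot \frac{45}{7} = -2675 + \frac{15}{14} = - \frac{37435}{14}$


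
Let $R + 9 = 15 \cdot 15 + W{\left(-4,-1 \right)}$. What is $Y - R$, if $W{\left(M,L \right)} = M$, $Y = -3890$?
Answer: $-4102$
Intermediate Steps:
$R = 212$ ($R = -9 + \left(15 \cdot 15 - 4\right) = -9 + \left(225 - 4\right) = -9 + 221 = 212$)
$Y - R = -3890 - 212 = -4102$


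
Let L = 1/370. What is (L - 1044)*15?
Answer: -1158837/74 ≈ -15660.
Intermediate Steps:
L = 1/370 ≈ 0.0027027
(L - 1044)*15 = (1/370 - 1044)*15 = -386279/370*15 = -1158837/74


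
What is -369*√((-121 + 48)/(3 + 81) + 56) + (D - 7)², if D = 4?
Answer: 9 - 123*√97251/14 ≈ -2730.8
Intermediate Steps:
-369*√((-121 + 48)/(3 + 81) + 56) + (D - 7)² = -369*√((-121 + 48)/(3 + 81) + 56) + (4 - 7)² = -369*√(-73/84 + 56) + (-3)² = -369*√(-73*1/84 + 56) + 9 = -369*√(-73/84 + 56) + 9 = -123*√97251/14 + 9 = 9 - 123*√97251/14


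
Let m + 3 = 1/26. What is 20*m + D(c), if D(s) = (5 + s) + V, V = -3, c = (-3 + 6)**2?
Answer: -627/13 ≈ -48.231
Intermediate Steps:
m = -77/26 (m = -3 + 1/26 = -77/26 ≈ -2.9615)
c = 9 (c = 3**2 = 9)
D(s) = 2 + s (D(s) = (5 + s) - 3 = 2 + s)
20*m + D(c) = 20*(-77/26) + (2 + 9) = -770/13 + 11 = -627/13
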